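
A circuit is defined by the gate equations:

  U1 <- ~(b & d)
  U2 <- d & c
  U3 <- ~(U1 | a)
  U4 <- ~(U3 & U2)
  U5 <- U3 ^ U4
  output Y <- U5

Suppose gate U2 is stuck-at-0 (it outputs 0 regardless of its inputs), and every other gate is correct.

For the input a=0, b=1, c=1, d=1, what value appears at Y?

Propagate with U2 forced: U1=0, U2=0 [stuck-at-0], U3=1, U4=1, U5=0.
So Y = 0. (Without the fault it would be 1.)

0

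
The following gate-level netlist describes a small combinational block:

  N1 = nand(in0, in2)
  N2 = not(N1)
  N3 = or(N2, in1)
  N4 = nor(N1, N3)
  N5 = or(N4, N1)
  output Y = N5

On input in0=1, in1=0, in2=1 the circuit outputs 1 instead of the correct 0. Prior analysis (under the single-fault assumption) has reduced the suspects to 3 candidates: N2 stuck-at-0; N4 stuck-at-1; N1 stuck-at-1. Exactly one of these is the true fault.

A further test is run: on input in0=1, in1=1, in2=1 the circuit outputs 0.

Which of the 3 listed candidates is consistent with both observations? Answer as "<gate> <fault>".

N2 stuck-at-0

Evaluate each candidate on input in0=1, in1=1, in2=1:
  N2 stuck-at-0: N1=0, N2=0 [stuck-at-0], N3=1, N4=0, N5=0 → 0 — matches
  N4 stuck-at-1: N1=0, N2=1, N3=1, N4=1 [stuck-at-1], N5=1 → 1 — eliminated
  N1 stuck-at-1: N1=1 [stuck-at-1], N2=0, N3=1, N4=0, N5=1 → 1 — eliminated
Only N2 stuck-at-0 reproduces the observed 0.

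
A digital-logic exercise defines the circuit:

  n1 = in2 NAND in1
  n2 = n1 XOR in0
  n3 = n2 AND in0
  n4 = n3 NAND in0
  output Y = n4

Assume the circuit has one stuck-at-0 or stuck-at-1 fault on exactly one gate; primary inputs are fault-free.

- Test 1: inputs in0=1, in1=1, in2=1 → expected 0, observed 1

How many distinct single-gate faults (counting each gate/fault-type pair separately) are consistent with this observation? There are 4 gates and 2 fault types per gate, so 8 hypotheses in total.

Fault-free: n1=0, n2=1, n3=1, n4=0 → 0. Observed 1.
  n1 stuck-at-0: output 0 ✗
  n1 stuck-at-1: output 1 ✓
  n2 stuck-at-0: output 1 ✓
  n2 stuck-at-1: output 0 ✗
  n3 stuck-at-0: output 1 ✓
  n3 stuck-at-1: output 0 ✗
  n4 stuck-at-0: output 0 ✗
  n4 stuck-at-1: output 1 ✓
Consistent faults: {n1 stuck-at-1, n2 stuck-at-0, n3 stuck-at-0, n4 stuck-at-1} — 4 in all.

4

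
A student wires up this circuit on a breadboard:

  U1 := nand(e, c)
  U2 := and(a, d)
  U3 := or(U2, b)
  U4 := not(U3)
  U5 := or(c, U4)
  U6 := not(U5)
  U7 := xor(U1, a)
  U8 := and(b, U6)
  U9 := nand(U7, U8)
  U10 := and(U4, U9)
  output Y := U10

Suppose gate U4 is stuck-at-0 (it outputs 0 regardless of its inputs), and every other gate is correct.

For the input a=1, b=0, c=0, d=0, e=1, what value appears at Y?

Propagate with U4 forced: U1=1, U2=0, U3=0, U4=0 [stuck-at-0], U5=0, U6=1, U7=0, U8=0, U9=1, U10=0.
So Y = 0. (Without the fault it would be 1.)

0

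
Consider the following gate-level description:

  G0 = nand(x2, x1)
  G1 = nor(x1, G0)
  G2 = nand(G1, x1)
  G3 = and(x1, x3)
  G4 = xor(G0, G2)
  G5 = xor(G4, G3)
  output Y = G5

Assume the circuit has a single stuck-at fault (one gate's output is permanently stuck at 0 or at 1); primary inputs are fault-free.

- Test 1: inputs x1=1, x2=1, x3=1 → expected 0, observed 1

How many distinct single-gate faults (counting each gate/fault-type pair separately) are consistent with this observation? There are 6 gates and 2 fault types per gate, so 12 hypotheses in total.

Fault-free: G0=0, G1=0, G2=1, G3=1, G4=1, G5=0 → 0. Observed 1.
  G0 stuck-at-0: output 0 ✗
  G0 stuck-at-1: output 1 ✓
  G1 stuck-at-0: output 0 ✗
  G1 stuck-at-1: output 1 ✓
  G2 stuck-at-0: output 1 ✓
  G2 stuck-at-1: output 0 ✗
  G3 stuck-at-0: output 1 ✓
  G3 stuck-at-1: output 0 ✗
  G4 stuck-at-0: output 1 ✓
  G4 stuck-at-1: output 0 ✗
  G5 stuck-at-0: output 0 ✗
  G5 stuck-at-1: output 1 ✓
Consistent faults: {G0 stuck-at-1, G1 stuck-at-1, G2 stuck-at-0, G3 stuck-at-0, G4 stuck-at-0, G5 stuck-at-1} — 6 in all.

6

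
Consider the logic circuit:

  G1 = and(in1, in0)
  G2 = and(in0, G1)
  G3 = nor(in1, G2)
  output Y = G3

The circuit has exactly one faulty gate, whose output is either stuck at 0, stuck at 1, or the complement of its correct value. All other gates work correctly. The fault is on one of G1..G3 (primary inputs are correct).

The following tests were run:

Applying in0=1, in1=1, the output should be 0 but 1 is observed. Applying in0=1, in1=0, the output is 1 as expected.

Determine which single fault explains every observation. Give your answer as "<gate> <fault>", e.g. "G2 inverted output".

Fault-free values for test 1 (in0=1, in1=1): G1=1, G2=1, G3=0, giving Y=0. Observed 1.
Test 1: faults giving observed 1 are {G3 stuck-at-1, G3 inverted output}.
Test 2 (in0=1, in1=0): fault-free G1=0, G2=0, G3=1 → 1; observed 1. Eliminates G3 inverted output.
Only G3 stuck-at-1 is consistent with every test.

G3 stuck-at-1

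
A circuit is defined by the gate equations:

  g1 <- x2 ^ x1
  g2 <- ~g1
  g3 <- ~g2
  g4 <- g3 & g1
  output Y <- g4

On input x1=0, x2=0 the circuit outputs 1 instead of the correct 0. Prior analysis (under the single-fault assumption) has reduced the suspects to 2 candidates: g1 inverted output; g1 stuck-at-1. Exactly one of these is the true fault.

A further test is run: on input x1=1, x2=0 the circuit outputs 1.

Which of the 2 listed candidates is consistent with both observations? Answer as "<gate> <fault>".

Evaluate each candidate on input x1=1, x2=0:
  g1 inverted output: g1=0 [inverted output], g2=1, g3=0, g4=0 → 0 — eliminated
  g1 stuck-at-1: g1=1 [stuck-at-1], g2=0, g3=1, g4=1 → 1 — matches
Only g1 stuck-at-1 reproduces the observed 1.

g1 stuck-at-1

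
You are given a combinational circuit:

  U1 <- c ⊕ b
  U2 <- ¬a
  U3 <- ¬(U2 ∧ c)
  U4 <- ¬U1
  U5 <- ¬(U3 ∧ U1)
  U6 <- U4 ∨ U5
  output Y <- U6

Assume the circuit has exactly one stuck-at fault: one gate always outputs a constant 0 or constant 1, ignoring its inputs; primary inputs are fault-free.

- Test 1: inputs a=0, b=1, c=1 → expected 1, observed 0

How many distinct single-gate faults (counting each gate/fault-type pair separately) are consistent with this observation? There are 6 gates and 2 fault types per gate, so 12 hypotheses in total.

Fault-free: U1=0, U2=1, U3=0, U4=1, U5=1, U6=1 → 1. Observed 0.
  U1 stuck-at-0: output 1 ✗
  U1 stuck-at-1: output 1 ✗
  U2 stuck-at-0: output 1 ✗
  U2 stuck-at-1: output 1 ✗
  U3 stuck-at-0: output 1 ✗
  U3 stuck-at-1: output 1 ✗
  U4 stuck-at-0: output 1 ✗
  U4 stuck-at-1: output 1 ✗
  U5 stuck-at-0: output 1 ✗
  U5 stuck-at-1: output 1 ✗
  U6 stuck-at-0: output 0 ✓
  U6 stuck-at-1: output 1 ✗
Consistent faults: {U6 stuck-at-0} — 1 in all.

1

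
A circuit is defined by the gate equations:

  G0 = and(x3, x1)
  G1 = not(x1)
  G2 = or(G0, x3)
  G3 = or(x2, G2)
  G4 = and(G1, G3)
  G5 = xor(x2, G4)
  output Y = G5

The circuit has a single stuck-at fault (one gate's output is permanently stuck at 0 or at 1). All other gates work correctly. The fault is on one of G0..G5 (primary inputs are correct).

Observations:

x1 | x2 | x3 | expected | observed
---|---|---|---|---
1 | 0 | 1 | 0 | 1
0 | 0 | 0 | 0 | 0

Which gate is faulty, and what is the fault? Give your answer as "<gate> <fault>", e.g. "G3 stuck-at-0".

Fault-free values for test 1 (x1=1, x2=0, x3=1): G0=1, G1=0, G2=1, G3=1, G4=0, G5=0, giving Y=0. Observed 1.
Test 1: faults giving observed 1 are {G1 stuck-at-1, G4 stuck-at-1, G5 stuck-at-1}.
Test 2 (x1=0, x2=0, x3=0): fault-free G0=0, G1=1, G2=0, G3=0, G4=0, G5=0 → 0; observed 0. Eliminates G4 stuck-at-1, G5 stuck-at-1.
Only G1 stuck-at-1 is consistent with every test.

G1 stuck-at-1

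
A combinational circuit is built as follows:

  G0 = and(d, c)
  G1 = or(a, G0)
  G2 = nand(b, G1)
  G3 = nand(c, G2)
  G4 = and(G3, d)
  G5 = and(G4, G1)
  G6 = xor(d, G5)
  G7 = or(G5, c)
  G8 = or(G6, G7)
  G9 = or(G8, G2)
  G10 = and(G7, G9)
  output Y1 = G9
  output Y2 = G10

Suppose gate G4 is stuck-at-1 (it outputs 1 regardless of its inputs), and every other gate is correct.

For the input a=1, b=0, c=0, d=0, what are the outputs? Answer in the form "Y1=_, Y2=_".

Propagate with G4 forced: G0=0, G1=1, G2=1, G3=1, G4=1 [stuck-at-1], G5=1, G6=1, G7=1, G8=1, G9=1, G10=1.
So the outputs are Y1=1, Y2=1. (Without the fault they would be Y1=1, Y2=0.)

Y1=1, Y2=1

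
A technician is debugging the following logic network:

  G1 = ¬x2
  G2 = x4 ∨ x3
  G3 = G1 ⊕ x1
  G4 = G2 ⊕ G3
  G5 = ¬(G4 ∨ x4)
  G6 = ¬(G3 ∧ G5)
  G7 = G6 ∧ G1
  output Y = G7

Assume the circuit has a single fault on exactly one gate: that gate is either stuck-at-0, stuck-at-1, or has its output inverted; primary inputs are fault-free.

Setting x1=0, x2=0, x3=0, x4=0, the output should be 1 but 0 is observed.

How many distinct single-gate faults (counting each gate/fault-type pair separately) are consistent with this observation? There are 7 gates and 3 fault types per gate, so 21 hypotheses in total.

12

Fault-free: G1=1, G2=0, G3=1, G4=1, G5=0, G6=1, G7=1 → 1. Observed 0.
  G1: stuck-at-0, inverted output ✓; others ✗
  G2: stuck-at-1, inverted output ✓; others ✗
  G3: none of the 3 fault types match ✗
  G4: stuck-at-0, inverted output ✓; others ✗
  G5: stuck-at-1, inverted output ✓; others ✗
  G6: stuck-at-0, inverted output ✓; others ✗
  G7: stuck-at-0, inverted output ✓; others ✗
Consistent faults: {G1 stuck-at-0, G1 inverted output, G2 stuck-at-1, G2 inverted output, G4 stuck-at-0, G4 inverted output, G5 stuck-at-1, G5 inverted output, G6 stuck-at-0, G6 inverted output, G7 stuck-at-0, G7 inverted output} — 12 in all.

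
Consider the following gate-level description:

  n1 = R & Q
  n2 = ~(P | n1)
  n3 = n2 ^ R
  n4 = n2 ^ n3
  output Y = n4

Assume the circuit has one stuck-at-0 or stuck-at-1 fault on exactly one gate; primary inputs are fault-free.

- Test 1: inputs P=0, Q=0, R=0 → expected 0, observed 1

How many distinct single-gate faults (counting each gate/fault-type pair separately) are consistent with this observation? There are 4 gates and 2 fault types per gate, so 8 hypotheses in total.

2

Fault-free: n1=0, n2=1, n3=1, n4=0 → 0. Observed 1.
  n1 stuck-at-0: output 0 ✗
  n1 stuck-at-1: output 0 ✗
  n2 stuck-at-0: output 0 ✗
  n2 stuck-at-1: output 0 ✗
  n3 stuck-at-0: output 1 ✓
  n3 stuck-at-1: output 0 ✗
  n4 stuck-at-0: output 0 ✗
  n4 stuck-at-1: output 1 ✓
Consistent faults: {n3 stuck-at-0, n4 stuck-at-1} — 2 in all.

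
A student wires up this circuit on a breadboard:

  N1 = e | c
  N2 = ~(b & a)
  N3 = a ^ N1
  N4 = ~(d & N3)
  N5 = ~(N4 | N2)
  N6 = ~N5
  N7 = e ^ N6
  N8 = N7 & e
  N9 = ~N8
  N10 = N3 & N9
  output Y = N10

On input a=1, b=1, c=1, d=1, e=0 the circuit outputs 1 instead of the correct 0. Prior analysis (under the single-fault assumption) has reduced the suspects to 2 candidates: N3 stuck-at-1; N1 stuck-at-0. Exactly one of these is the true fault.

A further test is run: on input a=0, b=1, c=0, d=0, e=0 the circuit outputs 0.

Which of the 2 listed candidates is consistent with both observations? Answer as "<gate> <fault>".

N1 stuck-at-0

Evaluate each candidate on input a=0, b=1, c=0, d=0, e=0:
  N3 stuck-at-1: N1=0, N2=1, N3=1 [stuck-at-1], N4=1, N5=0, N6=1, N7=1, N8=0, N9=1, N10=1 → 1 — eliminated
  N1 stuck-at-0: N1=0 [stuck-at-0], N2=1, N3=0, N4=1, N5=0, N6=1, N7=1, N8=0, N9=1, N10=0 → 0 — matches
Only N1 stuck-at-0 reproduces the observed 0.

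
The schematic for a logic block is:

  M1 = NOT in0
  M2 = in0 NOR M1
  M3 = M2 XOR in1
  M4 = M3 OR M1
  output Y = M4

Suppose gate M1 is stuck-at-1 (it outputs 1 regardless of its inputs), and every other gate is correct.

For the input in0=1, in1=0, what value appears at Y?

1

Propagate with M1 forced: M1=1 [stuck-at-1], M2=0, M3=0, M4=1.
So Y = 1. (Without the fault it would be 0.)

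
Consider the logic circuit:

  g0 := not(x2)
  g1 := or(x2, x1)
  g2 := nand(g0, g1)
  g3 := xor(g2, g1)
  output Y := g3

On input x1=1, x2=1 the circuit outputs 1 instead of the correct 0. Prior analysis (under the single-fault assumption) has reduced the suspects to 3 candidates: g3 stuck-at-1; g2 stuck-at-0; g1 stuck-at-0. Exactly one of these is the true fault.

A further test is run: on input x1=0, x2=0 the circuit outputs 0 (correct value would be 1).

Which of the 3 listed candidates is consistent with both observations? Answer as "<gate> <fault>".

g2 stuck-at-0

Evaluate each candidate on input x1=0, x2=0:
  g3 stuck-at-1: g0=1, g1=0, g2=1, g3=1 [stuck-at-1] → 1 — eliminated
  g2 stuck-at-0: g0=1, g1=0, g2=0 [stuck-at-0], g3=0 → 0 — matches
  g1 stuck-at-0: g0=1, g1=0 [stuck-at-0], g2=1, g3=1 → 1 — eliminated
Only g2 stuck-at-0 reproduces the observed 0.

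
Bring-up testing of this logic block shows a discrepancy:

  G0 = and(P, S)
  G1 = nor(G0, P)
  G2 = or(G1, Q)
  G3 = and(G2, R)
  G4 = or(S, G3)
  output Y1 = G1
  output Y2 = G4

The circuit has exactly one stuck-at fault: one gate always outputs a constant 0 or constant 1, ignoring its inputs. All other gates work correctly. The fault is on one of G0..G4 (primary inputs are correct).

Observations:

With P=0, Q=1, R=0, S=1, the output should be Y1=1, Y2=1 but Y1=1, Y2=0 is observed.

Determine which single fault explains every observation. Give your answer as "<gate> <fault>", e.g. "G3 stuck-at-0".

G4 stuck-at-0

Fault-free values for test 1 (P=0, Q=1, R=0, S=1): G0=0, G1=1, G2=1, G3=0, G4=1, giving Y1=1, Y2=1. Observed Y1=1, Y2=0.
Test 1: faults giving observed Y1=1, Y2=0 are {G4 stuck-at-0}.
Only G4 stuck-at-0 is consistent with every test.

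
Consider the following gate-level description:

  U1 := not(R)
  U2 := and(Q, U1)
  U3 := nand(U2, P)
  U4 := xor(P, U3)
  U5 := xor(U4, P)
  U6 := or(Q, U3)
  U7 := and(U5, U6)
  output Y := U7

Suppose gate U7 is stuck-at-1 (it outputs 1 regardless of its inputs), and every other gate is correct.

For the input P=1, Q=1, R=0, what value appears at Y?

Propagate with U7 forced: U1=1, U2=1, U3=0, U4=1, U5=0, U6=1, U7=1 [stuck-at-1].
So Y = 1. (Without the fault it would be 0.)

1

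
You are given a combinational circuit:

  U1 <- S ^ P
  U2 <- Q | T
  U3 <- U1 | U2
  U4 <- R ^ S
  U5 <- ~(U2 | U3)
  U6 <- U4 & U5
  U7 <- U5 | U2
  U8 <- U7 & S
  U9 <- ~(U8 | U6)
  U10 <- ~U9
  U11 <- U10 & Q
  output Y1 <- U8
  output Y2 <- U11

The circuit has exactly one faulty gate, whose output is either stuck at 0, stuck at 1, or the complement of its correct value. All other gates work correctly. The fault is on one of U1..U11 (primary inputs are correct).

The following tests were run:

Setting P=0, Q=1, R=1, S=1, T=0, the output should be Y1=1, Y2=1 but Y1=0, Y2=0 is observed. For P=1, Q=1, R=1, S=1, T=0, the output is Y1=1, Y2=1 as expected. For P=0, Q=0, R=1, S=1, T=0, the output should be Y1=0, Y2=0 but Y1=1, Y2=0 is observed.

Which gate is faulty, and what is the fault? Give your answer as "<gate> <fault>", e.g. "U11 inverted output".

U2 inverted output

Fault-free values for test 1 (P=0, Q=1, R=1, S=1, T=0): U1=1, U2=1, U3=1, U4=0, U5=0, U6=0, U7=1, U8=1, U9=0, U10=1, U11=1, giving Y1=1, Y2=1. Observed Y1=0, Y2=0.
Test 1: faults giving observed Y1=0, Y2=0 are {U2 stuck-at-0, U2 inverted output, U7 stuck-at-0, U7 inverted output, U8 stuck-at-0, U8 inverted output}.
Test 2 (P=1, Q=1, R=1, S=1, T=0): fault-free U1=0, U2=1, U3=1, U4=0, U5=0, U6=0, U7=1, U8=1, U9=0, U10=1, U11=1 → Y1=1, Y2=1; observed Y1=1, Y2=1. Eliminates U7 stuck-at-0, U7 inverted output, U8 stuck-at-0, U8 inverted output.
Test 3 (P=0, Q=0, R=1, S=1, T=0): fault-free U1=1, U2=0, U3=1, U4=0, U5=0, U6=0, U7=0, U8=0, U9=1, U10=0, U11=0 → Y1=0, Y2=0; observed Y1=1, Y2=0. Eliminates U2 stuck-at-0.
Only U2 inverted output is consistent with every test.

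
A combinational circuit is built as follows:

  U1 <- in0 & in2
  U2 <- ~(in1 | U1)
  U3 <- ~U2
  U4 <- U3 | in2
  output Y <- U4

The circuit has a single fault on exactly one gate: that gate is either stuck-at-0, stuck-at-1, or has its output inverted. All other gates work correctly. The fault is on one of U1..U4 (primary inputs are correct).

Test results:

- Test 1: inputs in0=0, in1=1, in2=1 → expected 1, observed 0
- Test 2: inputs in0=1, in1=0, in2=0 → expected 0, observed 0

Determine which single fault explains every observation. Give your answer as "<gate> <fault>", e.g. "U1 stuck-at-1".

U4 stuck-at-0

Fault-free values for test 1 (in0=0, in1=1, in2=1): U1=0, U2=0, U3=1, U4=1, giving Y=1. Observed 0.
Test 1: faults giving observed 0 are {U4 stuck-at-0, U4 inverted output}.
Test 2 (in0=1, in1=0, in2=0): fault-free U1=0, U2=1, U3=0, U4=0 → 0; observed 0. Eliminates U4 inverted output.
Only U4 stuck-at-0 is consistent with every test.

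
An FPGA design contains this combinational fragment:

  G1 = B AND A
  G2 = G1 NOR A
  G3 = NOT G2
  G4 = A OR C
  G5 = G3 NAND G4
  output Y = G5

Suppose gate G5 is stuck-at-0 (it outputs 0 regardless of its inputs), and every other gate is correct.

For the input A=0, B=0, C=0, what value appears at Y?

Propagate with G5 forced: G1=0, G2=1, G3=0, G4=0, G5=0 [stuck-at-0].
So Y = 0. (Without the fault it would be 1.)

0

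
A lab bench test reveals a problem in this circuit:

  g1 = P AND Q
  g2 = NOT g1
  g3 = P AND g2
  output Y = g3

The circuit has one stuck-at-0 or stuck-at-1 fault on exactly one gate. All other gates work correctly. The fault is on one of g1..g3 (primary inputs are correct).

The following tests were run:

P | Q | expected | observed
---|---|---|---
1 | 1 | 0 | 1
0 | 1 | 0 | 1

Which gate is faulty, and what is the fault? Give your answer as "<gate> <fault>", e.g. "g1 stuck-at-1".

g3 stuck-at-1

Fault-free values for test 1 (P=1, Q=1): g1=1, g2=0, g3=0, giving Y=0. Observed 1.
Test 1: faults giving observed 1 are {g1 stuck-at-0, g2 stuck-at-1, g3 stuck-at-1}.
Test 2 (P=0, Q=1): fault-free g1=0, g2=1, g3=0 → 0; observed 1. Eliminates g1 stuck-at-0, g2 stuck-at-1.
Only g3 stuck-at-1 is consistent with every test.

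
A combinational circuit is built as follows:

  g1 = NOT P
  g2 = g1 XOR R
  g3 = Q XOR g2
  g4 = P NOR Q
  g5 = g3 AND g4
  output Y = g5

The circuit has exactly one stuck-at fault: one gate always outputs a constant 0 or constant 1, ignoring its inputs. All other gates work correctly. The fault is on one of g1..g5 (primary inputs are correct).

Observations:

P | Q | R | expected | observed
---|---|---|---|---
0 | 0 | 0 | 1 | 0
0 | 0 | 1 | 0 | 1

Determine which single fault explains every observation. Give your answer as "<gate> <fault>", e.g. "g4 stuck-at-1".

g1 stuck-at-0

Fault-free values for test 1 (P=0, Q=0, R=0): g1=1, g2=1, g3=1, g4=1, g5=1, giving Y=1. Observed 0.
Test 1: faults giving observed 0 are {g1 stuck-at-0, g2 stuck-at-0, g3 stuck-at-0, g4 stuck-at-0, g5 stuck-at-0}.
Test 2 (P=0, Q=0, R=1): fault-free g1=1, g2=0, g3=0, g4=1, g5=0 → 0; observed 1. Eliminates g2 stuck-at-0, g3 stuck-at-0, g4 stuck-at-0, g5 stuck-at-0.
Only g1 stuck-at-0 is consistent with every test.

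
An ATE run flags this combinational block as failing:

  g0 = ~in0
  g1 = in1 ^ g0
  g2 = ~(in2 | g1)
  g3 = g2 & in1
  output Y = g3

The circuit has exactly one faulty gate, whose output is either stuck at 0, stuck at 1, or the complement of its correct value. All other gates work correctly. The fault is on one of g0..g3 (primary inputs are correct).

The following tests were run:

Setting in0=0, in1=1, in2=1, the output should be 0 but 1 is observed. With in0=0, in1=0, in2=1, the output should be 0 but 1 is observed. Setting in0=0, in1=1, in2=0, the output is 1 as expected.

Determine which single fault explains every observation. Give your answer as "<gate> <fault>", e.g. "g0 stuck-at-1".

g3 stuck-at-1

Fault-free values for test 1 (in0=0, in1=1, in2=1): g0=1, g1=0, g2=0, g3=0, giving Y=0. Observed 1.
Test 1: faults giving observed 1 are {g2 stuck-at-1, g2 inverted output, g3 stuck-at-1, g3 inverted output}.
Test 2 (in0=0, in1=0, in2=1): fault-free g0=1, g1=1, g2=0, g3=0 → 0; observed 1. Eliminates g2 stuck-at-1, g2 inverted output.
Test 3 (in0=0, in1=1, in2=0): fault-free g0=1, g1=0, g2=1, g3=1 → 1; observed 1. Eliminates g3 inverted output.
Only g3 stuck-at-1 is consistent with every test.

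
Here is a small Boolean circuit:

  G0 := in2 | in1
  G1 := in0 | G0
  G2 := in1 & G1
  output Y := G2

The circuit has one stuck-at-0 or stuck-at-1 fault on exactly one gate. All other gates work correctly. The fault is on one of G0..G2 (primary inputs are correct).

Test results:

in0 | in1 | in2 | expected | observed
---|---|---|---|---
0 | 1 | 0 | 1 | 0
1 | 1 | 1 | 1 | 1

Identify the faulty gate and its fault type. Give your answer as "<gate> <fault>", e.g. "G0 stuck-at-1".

Fault-free values for test 1 (in0=0, in1=1, in2=0): G0=1, G1=1, G2=1, giving Y=1. Observed 0.
Test 1: faults giving observed 0 are {G0 stuck-at-0, G1 stuck-at-0, G2 stuck-at-0}.
Test 2 (in0=1, in1=1, in2=1): fault-free G0=1, G1=1, G2=1 → 1; observed 1. Eliminates G1 stuck-at-0, G2 stuck-at-0.
Only G0 stuck-at-0 is consistent with every test.

G0 stuck-at-0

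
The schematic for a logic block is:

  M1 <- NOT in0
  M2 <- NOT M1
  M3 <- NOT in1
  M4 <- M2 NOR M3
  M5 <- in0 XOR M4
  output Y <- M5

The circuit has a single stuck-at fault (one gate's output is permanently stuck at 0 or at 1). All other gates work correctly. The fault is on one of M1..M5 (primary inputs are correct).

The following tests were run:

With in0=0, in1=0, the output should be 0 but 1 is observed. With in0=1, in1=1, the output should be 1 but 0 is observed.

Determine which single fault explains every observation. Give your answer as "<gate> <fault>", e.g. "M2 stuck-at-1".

M4 stuck-at-1

Fault-free values for test 1 (in0=0, in1=0): M1=1, M2=0, M3=1, M4=0, M5=0, giving Y=0. Observed 1.
Test 1: faults giving observed 1 are {M3 stuck-at-0, M4 stuck-at-1, M5 stuck-at-1}.
Test 2 (in0=1, in1=1): fault-free M1=0, M2=1, M3=0, M4=0, M5=1 → 1; observed 0. Eliminates M3 stuck-at-0, M5 stuck-at-1.
Only M4 stuck-at-1 is consistent with every test.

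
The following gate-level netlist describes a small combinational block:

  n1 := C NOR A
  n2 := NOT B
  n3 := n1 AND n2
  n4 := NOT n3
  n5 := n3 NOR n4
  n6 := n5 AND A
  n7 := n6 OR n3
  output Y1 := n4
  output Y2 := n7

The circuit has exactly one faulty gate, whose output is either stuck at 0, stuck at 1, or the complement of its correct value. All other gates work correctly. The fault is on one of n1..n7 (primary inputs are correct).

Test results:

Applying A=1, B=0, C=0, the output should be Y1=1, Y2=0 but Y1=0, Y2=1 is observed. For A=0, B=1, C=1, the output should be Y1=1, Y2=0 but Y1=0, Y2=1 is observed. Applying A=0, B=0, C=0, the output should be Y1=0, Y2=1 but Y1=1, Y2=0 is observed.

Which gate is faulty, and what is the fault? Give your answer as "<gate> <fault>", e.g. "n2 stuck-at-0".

n3 inverted output

Fault-free values for test 1 (A=1, B=0, C=0): n1=0, n2=1, n3=0, n4=1, n5=0, n6=0, n7=0, giving Y1=1, Y2=0. Observed Y1=0, Y2=1.
Test 1: faults giving observed Y1=0, Y2=1 are {n1 stuck-at-1, n1 inverted output, n3 stuck-at-1, n3 inverted output, n4 stuck-at-0, n4 inverted output}.
Test 2 (A=0, B=1, C=1): fault-free n1=0, n2=0, n3=0, n4=1, n5=0, n6=0, n7=0 → Y1=1, Y2=0; observed Y1=0, Y2=1. Eliminates n1 stuck-at-1, n1 inverted output, n4 stuck-at-0, n4 inverted output.
Test 3 (A=0, B=0, C=0): fault-free n1=1, n2=1, n3=1, n4=0, n5=0, n6=0, n7=1 → Y1=0, Y2=1; observed Y1=1, Y2=0. Eliminates n3 stuck-at-1.
Only n3 inverted output is consistent with every test.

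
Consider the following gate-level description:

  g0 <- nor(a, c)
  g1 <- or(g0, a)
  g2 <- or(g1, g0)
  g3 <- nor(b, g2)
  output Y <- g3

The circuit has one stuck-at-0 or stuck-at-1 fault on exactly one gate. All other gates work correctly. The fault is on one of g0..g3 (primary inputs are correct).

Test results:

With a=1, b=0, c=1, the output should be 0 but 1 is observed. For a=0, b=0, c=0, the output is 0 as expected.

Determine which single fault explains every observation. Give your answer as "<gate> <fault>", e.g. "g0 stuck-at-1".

g1 stuck-at-0

Fault-free values for test 1 (a=1, b=0, c=1): g0=0, g1=1, g2=1, g3=0, giving Y=0. Observed 1.
Test 1: faults giving observed 1 are {g1 stuck-at-0, g2 stuck-at-0, g3 stuck-at-1}.
Test 2 (a=0, b=0, c=0): fault-free g0=1, g1=1, g2=1, g3=0 → 0; observed 0. Eliminates g2 stuck-at-0, g3 stuck-at-1.
Only g1 stuck-at-0 is consistent with every test.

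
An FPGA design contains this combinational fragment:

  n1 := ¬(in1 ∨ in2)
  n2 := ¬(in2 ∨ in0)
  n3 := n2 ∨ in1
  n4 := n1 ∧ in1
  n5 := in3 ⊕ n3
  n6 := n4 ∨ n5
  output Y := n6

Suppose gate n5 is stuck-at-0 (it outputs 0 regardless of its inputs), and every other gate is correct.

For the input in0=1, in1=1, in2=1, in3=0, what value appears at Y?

0

Propagate with n5 forced: n1=0, n2=0, n3=1, n4=0, n5=0 [stuck-at-0], n6=0.
So Y = 0. (Without the fault it would be 1.)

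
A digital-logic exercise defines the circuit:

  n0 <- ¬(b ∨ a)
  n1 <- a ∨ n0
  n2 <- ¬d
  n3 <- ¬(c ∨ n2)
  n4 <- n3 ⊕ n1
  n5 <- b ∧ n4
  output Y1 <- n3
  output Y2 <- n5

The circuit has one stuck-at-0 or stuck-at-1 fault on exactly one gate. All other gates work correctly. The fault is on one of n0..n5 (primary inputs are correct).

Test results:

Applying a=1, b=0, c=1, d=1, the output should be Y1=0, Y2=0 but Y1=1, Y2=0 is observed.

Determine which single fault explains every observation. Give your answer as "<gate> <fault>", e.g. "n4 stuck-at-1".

n3 stuck-at-1

Fault-free values for test 1 (a=1, b=0, c=1, d=1): n0=0, n1=1, n2=0, n3=0, n4=1, n5=0, giving Y1=0, Y2=0. Observed Y1=1, Y2=0.
Test 1: faults giving observed Y1=1, Y2=0 are {n3 stuck-at-1}.
Only n3 stuck-at-1 is consistent with every test.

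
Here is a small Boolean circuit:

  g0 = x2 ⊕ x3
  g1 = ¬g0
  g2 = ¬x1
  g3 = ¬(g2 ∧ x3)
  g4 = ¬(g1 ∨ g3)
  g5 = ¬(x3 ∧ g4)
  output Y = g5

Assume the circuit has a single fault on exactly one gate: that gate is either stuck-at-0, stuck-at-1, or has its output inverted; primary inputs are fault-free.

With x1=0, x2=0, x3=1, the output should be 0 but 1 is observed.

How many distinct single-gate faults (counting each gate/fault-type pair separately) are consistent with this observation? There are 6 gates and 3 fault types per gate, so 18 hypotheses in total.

12

Fault-free: g0=1, g1=0, g2=1, g3=0, g4=1, g5=0 → 0. Observed 1.
  g0: stuck-at-0, inverted output ✓; others ✗
  g1: stuck-at-1, inverted output ✓; others ✗
  g2: stuck-at-0, inverted output ✓; others ✗
  g3: stuck-at-1, inverted output ✓; others ✗
  g4: stuck-at-0, inverted output ✓; others ✗
  g5: stuck-at-1, inverted output ✓; others ✗
Consistent faults: {g0 stuck-at-0, g0 inverted output, g1 stuck-at-1, g1 inverted output, g2 stuck-at-0, g2 inverted output, g3 stuck-at-1, g3 inverted output, g4 stuck-at-0, g4 inverted output, g5 stuck-at-1, g5 inverted output} — 12 in all.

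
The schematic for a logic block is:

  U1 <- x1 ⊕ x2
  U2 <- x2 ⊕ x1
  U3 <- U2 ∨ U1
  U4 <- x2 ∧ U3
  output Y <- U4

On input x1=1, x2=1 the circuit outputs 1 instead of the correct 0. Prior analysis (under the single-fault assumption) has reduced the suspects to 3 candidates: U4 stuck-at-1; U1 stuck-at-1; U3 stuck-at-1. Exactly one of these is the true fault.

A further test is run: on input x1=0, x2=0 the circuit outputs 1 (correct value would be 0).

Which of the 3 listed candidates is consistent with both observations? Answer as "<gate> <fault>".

Evaluate each candidate on input x1=0, x2=0:
  U4 stuck-at-1: U1=0, U2=0, U3=0, U4=1 [stuck-at-1] → 1 — matches
  U1 stuck-at-1: U1=1 [stuck-at-1], U2=0, U3=1, U4=0 → 0 — eliminated
  U3 stuck-at-1: U1=0, U2=0, U3=1 [stuck-at-1], U4=0 → 0 — eliminated
Only U4 stuck-at-1 reproduces the observed 1.

U4 stuck-at-1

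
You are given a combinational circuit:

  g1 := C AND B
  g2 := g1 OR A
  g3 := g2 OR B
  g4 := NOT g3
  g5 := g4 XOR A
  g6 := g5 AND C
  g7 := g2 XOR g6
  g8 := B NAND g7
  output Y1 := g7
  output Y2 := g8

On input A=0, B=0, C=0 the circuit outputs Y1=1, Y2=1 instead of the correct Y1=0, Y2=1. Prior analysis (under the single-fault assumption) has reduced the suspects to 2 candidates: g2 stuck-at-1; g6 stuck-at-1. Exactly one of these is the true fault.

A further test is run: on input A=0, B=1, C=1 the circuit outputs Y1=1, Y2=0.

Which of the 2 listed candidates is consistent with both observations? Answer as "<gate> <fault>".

Evaluate each candidate on input A=0, B=1, C=1:
  g2 stuck-at-1: g1=1, g2=1 [stuck-at-1], g3=1, g4=0, g5=0, g6=0, g7=1, g8=0 → Y1=1, Y2=0 — matches
  g6 stuck-at-1: g1=1, g2=1, g3=1, g4=0, g5=0, g6=1 [stuck-at-1], g7=0, g8=1 → Y1=0, Y2=1 — eliminated
Only g2 stuck-at-1 reproduces the observed Y1=1, Y2=0.

g2 stuck-at-1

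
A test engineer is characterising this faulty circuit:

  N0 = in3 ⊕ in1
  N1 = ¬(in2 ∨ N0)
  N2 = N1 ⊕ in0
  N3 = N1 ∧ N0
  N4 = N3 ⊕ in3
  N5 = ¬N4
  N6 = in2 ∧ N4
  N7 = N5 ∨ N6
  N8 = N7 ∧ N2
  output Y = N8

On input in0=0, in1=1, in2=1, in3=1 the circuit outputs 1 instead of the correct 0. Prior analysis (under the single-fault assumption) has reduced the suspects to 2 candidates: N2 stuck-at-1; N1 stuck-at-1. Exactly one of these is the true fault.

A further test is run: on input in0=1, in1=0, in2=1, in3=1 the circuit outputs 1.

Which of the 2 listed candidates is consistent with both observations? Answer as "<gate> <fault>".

N2 stuck-at-1

Evaluate each candidate on input in0=1, in1=0, in2=1, in3=1:
  N2 stuck-at-1: N0=1, N1=0, N2=1 [stuck-at-1], N3=0, N4=1, N5=0, N6=1, N7=1, N8=1 → 1 — matches
  N1 stuck-at-1: N0=1, N1=1 [stuck-at-1], N2=0, N3=1, N4=0, N5=1, N6=0, N7=1, N8=0 → 0 — eliminated
Only N2 stuck-at-1 reproduces the observed 1.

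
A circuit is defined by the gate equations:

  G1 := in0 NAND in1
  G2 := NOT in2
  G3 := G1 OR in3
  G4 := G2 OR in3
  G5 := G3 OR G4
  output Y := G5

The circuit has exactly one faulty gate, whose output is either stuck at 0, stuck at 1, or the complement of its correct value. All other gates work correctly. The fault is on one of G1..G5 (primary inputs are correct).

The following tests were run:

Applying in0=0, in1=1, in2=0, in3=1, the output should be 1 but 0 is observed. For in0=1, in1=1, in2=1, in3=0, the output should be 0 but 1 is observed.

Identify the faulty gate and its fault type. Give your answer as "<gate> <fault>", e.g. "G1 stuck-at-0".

G5 inverted output

Fault-free values for test 1 (in0=0, in1=1, in2=0, in3=1): G1=1, G2=1, G3=1, G4=1, G5=1, giving Y=1. Observed 0.
Test 1: faults giving observed 0 are {G5 stuck-at-0, G5 inverted output}.
Test 2 (in0=1, in1=1, in2=1, in3=0): fault-free G1=0, G2=0, G3=0, G4=0, G5=0 → 0; observed 1. Eliminates G5 stuck-at-0.
Only G5 inverted output is consistent with every test.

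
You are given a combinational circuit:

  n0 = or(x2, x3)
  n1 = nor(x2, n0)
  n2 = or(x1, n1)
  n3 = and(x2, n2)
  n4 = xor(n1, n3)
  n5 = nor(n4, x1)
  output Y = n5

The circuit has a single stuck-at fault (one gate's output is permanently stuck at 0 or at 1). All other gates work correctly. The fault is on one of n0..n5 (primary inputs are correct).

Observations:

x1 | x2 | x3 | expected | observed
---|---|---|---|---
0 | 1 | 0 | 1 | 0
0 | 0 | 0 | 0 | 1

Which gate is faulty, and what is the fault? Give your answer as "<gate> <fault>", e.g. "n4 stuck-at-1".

Fault-free values for test 1 (x1=0, x2=1, x3=0): n0=1, n1=0, n2=0, n3=0, n4=0, n5=1, giving Y=1. Observed 0.
Test 1: faults giving observed 0 are {n2 stuck-at-1, n3 stuck-at-1, n4 stuck-at-1, n5 stuck-at-0}.
Test 2 (x1=0, x2=0, x3=0): fault-free n0=0, n1=1, n2=1, n3=0, n4=1, n5=0 → 0; observed 1. Eliminates n2 stuck-at-1, n4 stuck-at-1, n5 stuck-at-0.
Only n3 stuck-at-1 is consistent with every test.

n3 stuck-at-1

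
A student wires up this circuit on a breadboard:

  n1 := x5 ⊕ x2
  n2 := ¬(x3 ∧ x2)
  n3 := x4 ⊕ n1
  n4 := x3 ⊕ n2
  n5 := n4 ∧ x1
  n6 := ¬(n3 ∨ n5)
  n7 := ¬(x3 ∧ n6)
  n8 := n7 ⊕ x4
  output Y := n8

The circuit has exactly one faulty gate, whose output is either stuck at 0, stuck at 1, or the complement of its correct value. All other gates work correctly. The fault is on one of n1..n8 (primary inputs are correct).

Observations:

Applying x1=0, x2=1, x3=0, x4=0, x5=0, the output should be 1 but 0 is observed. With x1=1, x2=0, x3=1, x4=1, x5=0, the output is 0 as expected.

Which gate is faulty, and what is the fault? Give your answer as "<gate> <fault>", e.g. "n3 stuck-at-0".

n8 stuck-at-0

Fault-free values for test 1 (x1=0, x2=1, x3=0, x4=0, x5=0): n1=1, n2=1, n3=1, n4=1, n5=0, n6=0, n7=1, n8=1, giving Y=1. Observed 0.
Test 1: faults giving observed 0 are {n7 stuck-at-0, n7 inverted output, n8 stuck-at-0, n8 inverted output}.
Test 2 (x1=1, x2=0, x3=1, x4=1, x5=0): fault-free n1=0, n2=1, n3=1, n4=0, n5=0, n6=0, n7=1, n8=0 → 0; observed 0. Eliminates n7 stuck-at-0, n7 inverted output, n8 inverted output.
Only n8 stuck-at-0 is consistent with every test.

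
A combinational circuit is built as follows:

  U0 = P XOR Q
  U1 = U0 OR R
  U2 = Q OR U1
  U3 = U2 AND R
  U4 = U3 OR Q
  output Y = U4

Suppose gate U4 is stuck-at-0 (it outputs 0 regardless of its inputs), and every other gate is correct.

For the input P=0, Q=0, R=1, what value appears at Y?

0

Propagate with U4 forced: U0=0, U1=1, U2=1, U3=1, U4=0 [stuck-at-0].
So Y = 0. (Without the fault it would be 1.)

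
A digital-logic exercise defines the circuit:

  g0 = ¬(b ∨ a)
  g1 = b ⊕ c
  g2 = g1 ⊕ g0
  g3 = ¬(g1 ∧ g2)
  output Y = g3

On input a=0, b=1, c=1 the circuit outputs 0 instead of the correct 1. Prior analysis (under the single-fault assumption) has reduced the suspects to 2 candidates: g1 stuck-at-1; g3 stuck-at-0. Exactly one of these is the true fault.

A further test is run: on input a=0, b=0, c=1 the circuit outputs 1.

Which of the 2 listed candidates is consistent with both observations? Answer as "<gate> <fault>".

g1 stuck-at-1

Evaluate each candidate on input a=0, b=0, c=1:
  g1 stuck-at-1: g0=1, g1=1 [stuck-at-1], g2=0, g3=1 → 1 — matches
  g3 stuck-at-0: g0=1, g1=1, g2=0, g3=0 [stuck-at-0] → 0 — eliminated
Only g1 stuck-at-1 reproduces the observed 1.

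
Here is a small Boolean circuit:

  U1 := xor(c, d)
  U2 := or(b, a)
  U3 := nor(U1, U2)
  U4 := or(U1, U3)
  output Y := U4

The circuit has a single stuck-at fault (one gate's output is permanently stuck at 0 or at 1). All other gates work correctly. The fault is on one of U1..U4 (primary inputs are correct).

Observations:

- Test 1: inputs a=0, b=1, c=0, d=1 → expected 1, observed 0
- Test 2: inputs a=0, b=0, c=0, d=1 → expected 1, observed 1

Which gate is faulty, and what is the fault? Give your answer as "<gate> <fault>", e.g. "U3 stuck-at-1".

U1 stuck-at-0

Fault-free values for test 1 (a=0, b=1, c=0, d=1): U1=1, U2=1, U3=0, U4=1, giving Y=1. Observed 0.
Test 1: faults giving observed 0 are {U1 stuck-at-0, U4 stuck-at-0}.
Test 2 (a=0, b=0, c=0, d=1): fault-free U1=1, U2=0, U3=0, U4=1 → 1; observed 1. Eliminates U4 stuck-at-0.
Only U1 stuck-at-0 is consistent with every test.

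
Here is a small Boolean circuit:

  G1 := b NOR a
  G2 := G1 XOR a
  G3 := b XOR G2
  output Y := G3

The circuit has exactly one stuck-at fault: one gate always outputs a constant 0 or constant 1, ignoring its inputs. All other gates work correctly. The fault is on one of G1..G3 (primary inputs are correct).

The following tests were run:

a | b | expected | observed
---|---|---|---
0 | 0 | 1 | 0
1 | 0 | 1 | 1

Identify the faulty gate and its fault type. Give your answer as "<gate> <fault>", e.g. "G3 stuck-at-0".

Fault-free values for test 1 (a=0, b=0): G1=1, G2=1, G3=1, giving Y=1. Observed 0.
Test 1: faults giving observed 0 are {G1 stuck-at-0, G2 stuck-at-0, G3 stuck-at-0}.
Test 2 (a=1, b=0): fault-free G1=0, G2=1, G3=1 → 1; observed 1. Eliminates G2 stuck-at-0, G3 stuck-at-0.
Only G1 stuck-at-0 is consistent with every test.

G1 stuck-at-0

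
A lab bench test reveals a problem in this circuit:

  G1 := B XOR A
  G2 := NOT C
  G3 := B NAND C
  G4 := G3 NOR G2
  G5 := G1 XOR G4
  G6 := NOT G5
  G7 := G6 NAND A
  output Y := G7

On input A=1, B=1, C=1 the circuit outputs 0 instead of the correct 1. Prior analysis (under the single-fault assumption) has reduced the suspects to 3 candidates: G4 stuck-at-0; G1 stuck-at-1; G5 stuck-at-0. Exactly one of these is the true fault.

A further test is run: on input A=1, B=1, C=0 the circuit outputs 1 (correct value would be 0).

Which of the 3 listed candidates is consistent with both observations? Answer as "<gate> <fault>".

G1 stuck-at-1

Evaluate each candidate on input A=1, B=1, C=0:
  G4 stuck-at-0: G1=0, G2=1, G3=1, G4=0 [stuck-at-0], G5=0, G6=1, G7=0 → 0 — eliminated
  G1 stuck-at-1: G1=1 [stuck-at-1], G2=1, G3=1, G4=0, G5=1, G6=0, G7=1 → 1 — matches
  G5 stuck-at-0: G1=0, G2=1, G3=1, G4=0, G5=0 [stuck-at-0], G6=1, G7=0 → 0 — eliminated
Only G1 stuck-at-1 reproduces the observed 1.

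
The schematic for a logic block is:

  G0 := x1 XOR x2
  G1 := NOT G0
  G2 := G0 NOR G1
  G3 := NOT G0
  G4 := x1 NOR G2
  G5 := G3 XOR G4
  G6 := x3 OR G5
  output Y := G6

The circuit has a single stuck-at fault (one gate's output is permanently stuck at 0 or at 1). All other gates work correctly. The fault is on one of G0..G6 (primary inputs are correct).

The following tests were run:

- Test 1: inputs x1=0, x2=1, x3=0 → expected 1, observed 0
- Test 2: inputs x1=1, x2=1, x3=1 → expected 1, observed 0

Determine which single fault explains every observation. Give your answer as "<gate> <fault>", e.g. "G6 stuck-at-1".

Fault-free values for test 1 (x1=0, x2=1, x3=0): G0=1, G1=0, G2=0, G3=0, G4=1, G5=1, G6=1, giving Y=1. Observed 0.
Test 1: faults giving observed 0 are {G0 stuck-at-0, G2 stuck-at-1, G3 stuck-at-1, G4 stuck-at-0, G5 stuck-at-0, G6 stuck-at-0}.
Test 2 (x1=1, x2=1, x3=1): fault-free G0=0, G1=1, G2=0, G3=1, G4=0, G5=1, G6=1 → 1; observed 0. Eliminates G0 stuck-at-0, G2 stuck-at-1, G3 stuck-at-1, G4 stuck-at-0, G5 stuck-at-0.
Only G6 stuck-at-0 is consistent with every test.

G6 stuck-at-0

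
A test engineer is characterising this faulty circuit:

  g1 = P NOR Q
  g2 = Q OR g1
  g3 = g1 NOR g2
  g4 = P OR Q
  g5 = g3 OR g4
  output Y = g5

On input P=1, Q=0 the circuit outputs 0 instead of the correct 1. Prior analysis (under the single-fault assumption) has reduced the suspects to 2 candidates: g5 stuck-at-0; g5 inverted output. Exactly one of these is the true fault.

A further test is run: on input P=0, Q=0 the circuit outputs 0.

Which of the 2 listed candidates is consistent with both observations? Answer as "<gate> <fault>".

Evaluate each candidate on input P=0, Q=0:
  g5 stuck-at-0: g1=1, g2=1, g3=0, g4=0, g5=0 [stuck-at-0] → 0 — matches
  g5 inverted output: g1=1, g2=1, g3=0, g4=0, g5=1 [inverted output] → 1 — eliminated
Only g5 stuck-at-0 reproduces the observed 0.

g5 stuck-at-0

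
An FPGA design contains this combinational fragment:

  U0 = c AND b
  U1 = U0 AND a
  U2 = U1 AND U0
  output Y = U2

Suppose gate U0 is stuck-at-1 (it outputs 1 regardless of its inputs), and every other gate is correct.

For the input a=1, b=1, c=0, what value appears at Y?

Propagate with U0 forced: U0=1 [stuck-at-1], U1=1, U2=1.
So Y = 1. (Without the fault it would be 0.)

1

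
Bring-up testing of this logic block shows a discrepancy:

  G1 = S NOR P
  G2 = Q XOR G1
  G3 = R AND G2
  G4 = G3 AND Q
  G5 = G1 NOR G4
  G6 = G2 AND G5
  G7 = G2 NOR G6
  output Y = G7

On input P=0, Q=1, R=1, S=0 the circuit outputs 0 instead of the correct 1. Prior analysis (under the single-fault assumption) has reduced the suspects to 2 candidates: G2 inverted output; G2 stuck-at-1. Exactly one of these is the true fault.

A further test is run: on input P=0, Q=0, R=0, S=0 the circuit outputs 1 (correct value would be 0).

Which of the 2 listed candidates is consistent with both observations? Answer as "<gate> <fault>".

G2 inverted output

Evaluate each candidate on input P=0, Q=0, R=0, S=0:
  G2 inverted output: G1=1, G2=0 [inverted output], G3=0, G4=0, G5=0, G6=0, G7=1 → 1 — matches
  G2 stuck-at-1: G1=1, G2=1 [stuck-at-1], G3=0, G4=0, G5=0, G6=0, G7=0 → 0 — eliminated
Only G2 inverted output reproduces the observed 1.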